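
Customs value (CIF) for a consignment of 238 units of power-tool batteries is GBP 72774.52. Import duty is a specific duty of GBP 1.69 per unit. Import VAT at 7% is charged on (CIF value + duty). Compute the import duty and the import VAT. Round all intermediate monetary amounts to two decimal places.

Import duty = 238 × 1.69 = 402.22
VAT base = CIF + duty = 72774.52 + 402.22 = 73176.74
Import VAT = 73176.74 × 7% = 5122.37

Import duty: GBP 402.22; import VAT: GBP 5122.37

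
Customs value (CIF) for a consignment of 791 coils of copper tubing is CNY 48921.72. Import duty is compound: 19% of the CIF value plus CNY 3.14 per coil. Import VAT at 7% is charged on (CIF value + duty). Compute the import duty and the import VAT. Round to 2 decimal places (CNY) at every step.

Import duty: CNY 11778.87; import VAT: CNY 4249.04

Ad valorem component: 48921.72 × 19% = 9295.13
Specific component: 791 × 3.14 = 2483.74
Import duty = 9295.13 + 2483.74 = 11778.87
VAT base = CIF + duty = 48921.72 + 11778.87 = 60700.59
Import VAT = 60700.59 × 7% = 4249.04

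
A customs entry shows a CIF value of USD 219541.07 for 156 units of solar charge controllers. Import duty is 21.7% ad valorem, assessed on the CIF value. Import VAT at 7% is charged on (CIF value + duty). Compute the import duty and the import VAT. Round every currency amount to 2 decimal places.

Import duty: USD 47640.41; import VAT: USD 18702.70

Import duty = 219541.07 × 21.7% = 47640.41
VAT base = CIF + duty = 219541.07 + 47640.41 = 267181.48
Import VAT = 267181.48 × 7% = 18702.70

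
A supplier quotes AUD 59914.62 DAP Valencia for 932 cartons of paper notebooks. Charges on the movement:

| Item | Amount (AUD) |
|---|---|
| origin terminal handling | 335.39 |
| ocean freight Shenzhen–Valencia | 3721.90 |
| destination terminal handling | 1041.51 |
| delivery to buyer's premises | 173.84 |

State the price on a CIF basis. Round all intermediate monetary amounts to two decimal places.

Not relevant to the conversion: origin terminal, freight — on the seller under both DAP and CIF; already in the DAP price and stays in the CIF price.
From DAP to CIF, the seller no longer bears: destination terminal, delivery.
CIF price = 59914.62 − 1041.51 − 173.84 = 58699.27

CIF price: AUD 58699.27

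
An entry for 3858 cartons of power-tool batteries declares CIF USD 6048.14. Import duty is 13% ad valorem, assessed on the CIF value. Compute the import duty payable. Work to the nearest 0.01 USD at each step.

Import duty: USD 786.26

Import duty = 6048.14 × 13% = 786.26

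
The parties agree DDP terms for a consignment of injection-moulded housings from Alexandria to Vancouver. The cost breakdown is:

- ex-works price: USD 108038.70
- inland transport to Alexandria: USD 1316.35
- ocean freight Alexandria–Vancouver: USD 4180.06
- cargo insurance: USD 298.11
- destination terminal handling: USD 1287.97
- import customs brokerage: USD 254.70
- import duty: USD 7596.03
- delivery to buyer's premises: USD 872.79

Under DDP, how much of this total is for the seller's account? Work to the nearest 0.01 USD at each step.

Seller's account: USD 123844.71

DDP: the seller bears all costs including import duty.
Seller's account: goods 108038.70 + inland to port 1316.35 + freight 4180.06 + insurance 298.11 + destination terminal 1287.97 + brokerage 254.70 + duty 7596.03 + delivery 872.79 = 123844.71
Buyer's account: 0.00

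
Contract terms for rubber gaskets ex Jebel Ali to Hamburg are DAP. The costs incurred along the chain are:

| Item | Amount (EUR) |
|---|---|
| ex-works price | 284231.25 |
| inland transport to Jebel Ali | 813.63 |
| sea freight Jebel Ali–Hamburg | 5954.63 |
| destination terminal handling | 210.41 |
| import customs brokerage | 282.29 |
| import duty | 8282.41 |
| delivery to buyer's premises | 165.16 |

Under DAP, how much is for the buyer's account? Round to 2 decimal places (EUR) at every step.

Buyer's account: EUR 8564.70

DAP: the seller bears all costs to the named destination except import duty and clearance.
Seller's account: goods 284231.25 + inland to port 813.63 + freight 5954.63 + destination terminal 210.41 + delivery 165.16 = 291375.08
Buyer's account: brokerage 282.29 + duty 8282.41 = 8564.70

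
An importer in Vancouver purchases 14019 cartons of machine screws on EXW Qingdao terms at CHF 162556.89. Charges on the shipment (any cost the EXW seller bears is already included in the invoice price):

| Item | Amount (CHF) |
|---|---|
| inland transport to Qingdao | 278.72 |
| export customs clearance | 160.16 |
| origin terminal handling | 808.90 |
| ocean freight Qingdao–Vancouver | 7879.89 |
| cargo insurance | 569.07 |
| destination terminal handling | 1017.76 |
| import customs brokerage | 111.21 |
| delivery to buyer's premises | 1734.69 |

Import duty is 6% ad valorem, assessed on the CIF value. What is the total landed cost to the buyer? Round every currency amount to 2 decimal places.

Total landed cost: CHF 185452.51

EXW: the seller makes goods available at their premises; the buyer bears all onward costs.
CIF value = EXW price + inland to port + export clearance + origin terminal + freight + insurance = 162556.89 + 278.72 + 160.16 + 808.90 + 7879.89 + 569.07 = 172253.63
Import duty = 172253.63 × 6% = 10335.22
Buyer bears: inland to port 278.72 + export clearance 160.16 + origin terminal 808.90 + freight 7879.89 + insurance 569.07 + destination terminal 1017.76 + brokerage 111.21 + delivery 1734.69 + duty 10335.22 = 22895.62
Landed cost = invoice 162556.89 + 22895.62 = 185452.51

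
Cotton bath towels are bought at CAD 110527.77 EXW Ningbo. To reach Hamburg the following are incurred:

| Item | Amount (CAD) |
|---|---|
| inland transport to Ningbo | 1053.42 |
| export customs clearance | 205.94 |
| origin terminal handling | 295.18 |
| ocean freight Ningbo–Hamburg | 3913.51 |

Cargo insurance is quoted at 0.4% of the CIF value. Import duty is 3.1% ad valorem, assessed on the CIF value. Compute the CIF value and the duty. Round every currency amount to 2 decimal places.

CIF value: CAD 116461.67; import duty: CAD 3610.31

Let C be the CIF value. C = EXW price + pre-shipment costs + freight + 0.4% × C
C − 0.4% × C = 110527.77 + 1053.42 + 205.94 + 295.18 + 3913.51
0.996 × C = 115995.82
C = 115995.82 / 0.996 = 116461.67
Insurance premium = 0.4% × 116461.67 = 465.85
Import duty = 116461.67 × 3.1% = 3610.31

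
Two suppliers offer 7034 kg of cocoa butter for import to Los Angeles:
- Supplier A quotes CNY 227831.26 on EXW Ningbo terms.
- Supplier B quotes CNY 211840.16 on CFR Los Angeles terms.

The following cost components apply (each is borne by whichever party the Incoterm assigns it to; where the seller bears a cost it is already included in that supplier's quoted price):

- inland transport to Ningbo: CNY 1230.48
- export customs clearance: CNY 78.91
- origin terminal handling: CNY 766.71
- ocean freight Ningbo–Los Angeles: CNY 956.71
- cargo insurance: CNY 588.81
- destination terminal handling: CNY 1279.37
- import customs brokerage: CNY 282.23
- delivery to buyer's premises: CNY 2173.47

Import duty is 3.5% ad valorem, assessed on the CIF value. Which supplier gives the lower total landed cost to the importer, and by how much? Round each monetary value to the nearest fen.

Supplier A (EXW):
CIF value = EXW price + inland to port + export clearance + origin terminal + freight + insurance = 227831.26 + 1230.48 + 78.91 + 766.71 + 956.71 + 588.81 = 231452.88
Import duty = 231452.88 × 3.5% = 8100.85
Buyer bears (A): 1230.48 + 78.91 + 766.71 + 956.71 + 588.81 + 1279.37 + 282.23 + 2173.47 = 7356.69
Landed cost (A) = invoice 227831.26 + 7356.69 + duty 8100.85 = 243288.80
Supplier B (CFR):
CIF value = CFR price + insurance = 211840.16 + 588.81 = 212428.97
Import duty = 212428.97 × 3.5% = 7435.01
Buyer bears (B): 588.81 + 1279.37 + 282.23 + 2173.47 = 4323.88
Landed cost (B) = invoice 211840.16 + 4323.88 + duty 7435.01 = 223599.05
Difference = |243288.80 − 223599.05| = 19689.75

Supplier B is cheaper by CNY 19689.75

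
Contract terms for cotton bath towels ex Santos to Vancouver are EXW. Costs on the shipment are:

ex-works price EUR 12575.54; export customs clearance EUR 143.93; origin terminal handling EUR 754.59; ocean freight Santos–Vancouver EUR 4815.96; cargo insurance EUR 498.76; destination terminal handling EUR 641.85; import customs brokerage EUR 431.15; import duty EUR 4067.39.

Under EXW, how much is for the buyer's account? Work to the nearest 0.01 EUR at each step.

EXW: the seller makes goods available at their premises; the buyer bears all onward costs.
Seller's account: goods 12575.54 = 12575.54
Buyer's account: export clearance 143.93 + origin terminal 754.59 + freight 4815.96 + insurance 498.76 + destination terminal 641.85 + brokerage 431.15 + duty 4067.39 = 11353.63

Buyer's account: EUR 11353.63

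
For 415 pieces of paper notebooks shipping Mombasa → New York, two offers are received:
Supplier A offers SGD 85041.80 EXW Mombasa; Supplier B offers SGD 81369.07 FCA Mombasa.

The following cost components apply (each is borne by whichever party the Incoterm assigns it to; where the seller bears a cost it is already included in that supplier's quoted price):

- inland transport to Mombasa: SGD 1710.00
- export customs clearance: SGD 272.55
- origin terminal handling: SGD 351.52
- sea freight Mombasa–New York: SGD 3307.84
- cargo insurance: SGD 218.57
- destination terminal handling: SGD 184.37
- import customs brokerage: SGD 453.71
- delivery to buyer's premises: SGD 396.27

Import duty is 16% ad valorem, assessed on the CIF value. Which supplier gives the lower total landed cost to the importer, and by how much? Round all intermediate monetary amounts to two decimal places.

Supplier A (EXW):
CIF value = EXW price + inland to port + export clearance + origin terminal + freight + insurance = 85041.80 + 1710.00 + 272.55 + 351.52 + 3307.84 + 218.57 = 90902.28
Import duty = 90902.28 × 16% = 14544.36
Buyer bears (A): 1710.00 + 272.55 + 351.52 + 3307.84 + 218.57 + 184.37 + 453.71 + 396.27 = 6894.83
Landed cost (A) = invoice 85041.80 + 6894.83 + duty 14544.36 = 106480.99
Supplier B (FCA):
CIF value = FCA price + origin terminal + freight + insurance = 81369.07 + 351.52 + 3307.84 + 218.57 = 85247.00
Import duty = 85247.00 × 16% = 13639.52
Buyer bears (B): 351.52 + 3307.84 + 218.57 + 184.37 + 453.71 + 396.27 = 4912.28
Landed cost (B) = invoice 81369.07 + 4912.28 + duty 13639.52 = 99920.87
Difference = |106480.99 − 99920.87| = 6560.12

Supplier B is cheaper by SGD 6560.12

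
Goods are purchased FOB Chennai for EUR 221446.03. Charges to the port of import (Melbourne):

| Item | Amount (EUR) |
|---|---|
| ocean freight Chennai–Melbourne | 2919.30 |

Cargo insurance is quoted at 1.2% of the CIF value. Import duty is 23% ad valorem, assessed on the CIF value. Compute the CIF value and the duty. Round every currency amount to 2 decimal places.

CIF value: EUR 227090.41; import duty: EUR 52230.79

Let C be the CIF value. C = FOB price + freight + 1.2% × C
C − 1.2% × C = 221446.03 + 2919.30
0.988 × C = 224365.33
C = 224365.33 / 0.988 = 227090.41
Insurance premium = 1.2% × 227090.41 = 2725.08
Import duty = 227090.41 × 23% = 52230.79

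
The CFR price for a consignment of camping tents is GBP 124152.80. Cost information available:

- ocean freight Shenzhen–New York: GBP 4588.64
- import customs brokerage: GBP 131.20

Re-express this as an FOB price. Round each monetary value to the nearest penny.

Not relevant to the conversion: brokerage — on the buyer under both terms; not part of either seller's price.
From CFR to FOB, the seller no longer bears: freight.
FOB price = 124152.80 − 4588.64 = 119564.16

FOB price: GBP 119564.16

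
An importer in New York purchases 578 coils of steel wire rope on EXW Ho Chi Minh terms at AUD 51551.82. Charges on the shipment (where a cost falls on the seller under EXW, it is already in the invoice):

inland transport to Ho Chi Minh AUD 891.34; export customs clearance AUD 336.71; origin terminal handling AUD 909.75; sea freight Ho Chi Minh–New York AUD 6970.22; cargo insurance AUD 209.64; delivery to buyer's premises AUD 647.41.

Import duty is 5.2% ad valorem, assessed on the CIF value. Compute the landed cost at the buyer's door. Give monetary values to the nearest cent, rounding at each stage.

EXW: the seller makes goods available at their premises; the buyer bears all onward costs.
CIF value = EXW price + inland to port + export clearance + origin terminal + freight + insurance = 51551.82 + 891.34 + 336.71 + 909.75 + 6970.22 + 209.64 = 60869.48
Import duty = 60869.48 × 5.2% = 3165.21
Buyer bears: inland to port 891.34 + export clearance 336.71 + origin terminal 909.75 + freight 6970.22 + insurance 209.64 + delivery 647.41 + duty 3165.21 = 13130.28
Landed cost = invoice 51551.82 + 13130.28 = 64682.10

Total landed cost: AUD 64682.10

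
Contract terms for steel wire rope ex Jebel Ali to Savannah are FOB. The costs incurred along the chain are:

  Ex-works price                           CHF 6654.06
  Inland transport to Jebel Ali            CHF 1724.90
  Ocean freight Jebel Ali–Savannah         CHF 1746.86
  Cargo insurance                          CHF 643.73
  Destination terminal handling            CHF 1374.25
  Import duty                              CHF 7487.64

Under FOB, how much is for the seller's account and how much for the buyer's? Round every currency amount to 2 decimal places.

Seller: CHF 8378.96; buyer: CHF 11252.48

FOB: the seller bears costs until goods are on board at the origin port; the buyer bears freight, insurance and all costs thereafter.
Seller's account: goods 6654.06 + inland to port 1724.90 = 8378.96
Buyer's account: freight 1746.86 + insurance 643.73 + destination terminal 1374.25 + duty 7487.64 = 11252.48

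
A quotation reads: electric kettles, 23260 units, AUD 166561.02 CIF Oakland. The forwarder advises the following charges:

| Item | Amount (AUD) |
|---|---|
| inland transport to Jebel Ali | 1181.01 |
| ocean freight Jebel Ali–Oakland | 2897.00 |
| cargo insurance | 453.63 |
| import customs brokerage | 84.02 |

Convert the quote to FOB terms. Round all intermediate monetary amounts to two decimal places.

Not relevant to the conversion: inland to port — on the seller under both CIF and FOB; already in the CIF price and stays in the FOB price. brokerage — on the buyer under both terms; not part of either seller's price.
From CIF to FOB, the seller no longer bears: freight, insurance.
FOB price = 166561.02 − 2897.00 − 453.63 = 163210.39

FOB price: AUD 163210.39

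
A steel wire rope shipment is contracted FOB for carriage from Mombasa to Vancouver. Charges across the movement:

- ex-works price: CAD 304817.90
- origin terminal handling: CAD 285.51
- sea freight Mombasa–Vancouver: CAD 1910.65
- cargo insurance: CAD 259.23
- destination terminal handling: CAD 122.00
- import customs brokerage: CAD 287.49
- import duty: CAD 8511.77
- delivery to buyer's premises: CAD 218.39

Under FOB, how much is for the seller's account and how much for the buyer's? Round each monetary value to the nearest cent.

FOB: the seller bears costs until goods are on board at the origin port; the buyer bears freight, insurance and all costs thereafter.
Seller's account: goods 304817.90 + origin terminal 285.51 = 305103.41
Buyer's account: freight 1910.65 + insurance 259.23 + destination terminal 122.00 + brokerage 287.49 + duty 8511.77 + delivery 218.39 = 11309.53

Seller: CAD 305103.41; buyer: CAD 11309.53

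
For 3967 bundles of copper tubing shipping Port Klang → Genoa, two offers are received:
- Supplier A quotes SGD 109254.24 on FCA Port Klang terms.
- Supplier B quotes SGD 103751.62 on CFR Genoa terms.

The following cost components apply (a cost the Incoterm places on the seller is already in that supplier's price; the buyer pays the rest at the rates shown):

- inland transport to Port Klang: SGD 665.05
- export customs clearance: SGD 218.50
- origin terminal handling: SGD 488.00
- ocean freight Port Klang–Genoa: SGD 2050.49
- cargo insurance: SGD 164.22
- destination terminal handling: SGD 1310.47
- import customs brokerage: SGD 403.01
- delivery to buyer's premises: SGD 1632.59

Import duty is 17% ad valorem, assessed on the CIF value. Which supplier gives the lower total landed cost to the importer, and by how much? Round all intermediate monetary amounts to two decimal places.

Supplier B is cheaper by SGD 9408.10

Supplier A (FCA):
CIF value = FCA price + origin terminal + freight + insurance = 109254.24 + 488.00 + 2050.49 + 164.22 = 111956.95
Import duty = 111956.95 × 17% = 19032.68
Buyer bears (A): 488.00 + 2050.49 + 164.22 + 1310.47 + 403.01 + 1632.59 = 6048.78
Landed cost (A) = invoice 109254.24 + 6048.78 + duty 19032.68 = 134335.70
Supplier B (CFR):
CIF value = CFR price + insurance = 103751.62 + 164.22 = 103915.84
Import duty = 103915.84 × 17% = 17665.69
Buyer bears (B): 164.22 + 1310.47 + 403.01 + 1632.59 = 3510.29
Landed cost (B) = invoice 103751.62 + 3510.29 + duty 17665.69 = 124927.60
Difference = |134335.70 − 124927.60| = 9408.10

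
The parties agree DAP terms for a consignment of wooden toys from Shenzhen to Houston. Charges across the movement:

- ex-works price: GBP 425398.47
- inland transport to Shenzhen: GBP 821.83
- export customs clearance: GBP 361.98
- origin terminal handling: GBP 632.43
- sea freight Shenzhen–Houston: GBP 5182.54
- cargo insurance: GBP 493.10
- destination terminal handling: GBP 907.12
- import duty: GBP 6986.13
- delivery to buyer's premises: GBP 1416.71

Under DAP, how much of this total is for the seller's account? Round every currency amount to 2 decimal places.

Seller's account: GBP 435214.18

DAP: the seller bears all costs to the named destination except import duty and clearance.
Seller's account: goods 425398.47 + inland to port 821.83 + export clearance 361.98 + origin terminal 632.43 + freight 5182.54 + insurance 493.10 + destination terminal 907.12 + delivery 1416.71 = 435214.18
Buyer's account: duty 6986.13 = 6986.13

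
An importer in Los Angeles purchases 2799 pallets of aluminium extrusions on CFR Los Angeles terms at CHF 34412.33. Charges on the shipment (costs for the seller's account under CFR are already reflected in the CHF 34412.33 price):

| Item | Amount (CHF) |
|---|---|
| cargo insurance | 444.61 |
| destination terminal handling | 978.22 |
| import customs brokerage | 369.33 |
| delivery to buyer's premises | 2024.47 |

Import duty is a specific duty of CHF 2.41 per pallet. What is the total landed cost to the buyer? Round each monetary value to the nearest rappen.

Total landed cost: CHF 44974.55

CFR: the seller pays costs through ocean freight to the destination port, but not insurance.
CIF value = CFR price + insurance = 34412.33 + 444.61 = 34856.94
Import duty = 2799 × 2.41 = 6745.59
Buyer bears: insurance 444.61 + destination terminal 978.22 + brokerage 369.33 + delivery 2024.47 + duty 6745.59 = 10562.22
Landed cost = invoice 34412.33 + 10562.22 = 44974.55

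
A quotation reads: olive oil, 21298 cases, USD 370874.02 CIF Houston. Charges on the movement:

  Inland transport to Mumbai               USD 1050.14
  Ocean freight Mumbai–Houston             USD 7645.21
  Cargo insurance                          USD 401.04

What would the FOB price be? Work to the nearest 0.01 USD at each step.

FOB price: USD 362827.77

Not relevant to the conversion: inland to port — on the seller under both CIF and FOB; already in the CIF price and stays in the FOB price.
From CIF to FOB, the seller no longer bears: freight, insurance.
FOB price = 370874.02 − 7645.21 − 401.04 = 362827.77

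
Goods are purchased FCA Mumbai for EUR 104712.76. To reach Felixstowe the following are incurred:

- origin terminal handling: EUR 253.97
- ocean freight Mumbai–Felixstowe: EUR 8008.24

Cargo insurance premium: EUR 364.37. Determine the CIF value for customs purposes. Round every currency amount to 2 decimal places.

CIF = FCA price + pre-shipment costs + freight + insurance
CIF = 104712.76 + 253.97 + 8008.24 + 364.37 = 113339.34

CIF value: EUR 113339.34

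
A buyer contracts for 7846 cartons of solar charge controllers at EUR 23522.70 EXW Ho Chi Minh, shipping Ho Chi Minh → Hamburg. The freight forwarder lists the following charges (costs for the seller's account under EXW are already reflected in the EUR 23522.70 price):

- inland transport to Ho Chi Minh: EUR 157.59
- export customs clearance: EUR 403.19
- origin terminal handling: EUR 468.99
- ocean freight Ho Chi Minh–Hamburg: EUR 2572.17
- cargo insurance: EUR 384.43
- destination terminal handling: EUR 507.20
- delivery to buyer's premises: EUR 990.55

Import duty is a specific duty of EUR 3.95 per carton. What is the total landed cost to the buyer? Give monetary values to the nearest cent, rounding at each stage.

EXW: the seller makes goods available at their premises; the buyer bears all onward costs.
CIF value = EXW price + inland to port + export clearance + origin terminal + freight + insurance = 23522.70 + 157.59 + 403.19 + 468.99 + 2572.17 + 384.43 = 27509.07
Import duty = 7846 × 3.95 = 30991.70
Buyer bears: inland to port 157.59 + export clearance 403.19 + origin terminal 468.99 + freight 2572.17 + insurance 384.43 + destination terminal 507.20 + delivery 990.55 + duty 30991.70 = 36475.82
Landed cost = invoice 23522.70 + 36475.82 = 59998.52

Total landed cost: EUR 59998.52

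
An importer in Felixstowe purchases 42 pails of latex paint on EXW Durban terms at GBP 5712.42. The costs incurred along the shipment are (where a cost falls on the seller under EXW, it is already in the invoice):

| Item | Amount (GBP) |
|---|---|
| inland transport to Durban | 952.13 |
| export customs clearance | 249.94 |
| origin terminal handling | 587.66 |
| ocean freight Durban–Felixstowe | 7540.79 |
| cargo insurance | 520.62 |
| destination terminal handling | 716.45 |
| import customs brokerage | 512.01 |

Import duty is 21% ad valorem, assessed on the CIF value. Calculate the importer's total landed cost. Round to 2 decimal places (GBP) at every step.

Total landed cost: GBP 20060.37

EXW: the seller makes goods available at their premises; the buyer bears all onward costs.
CIF value = EXW price + inland to port + export clearance + origin terminal + freight + insurance = 5712.42 + 952.13 + 249.94 + 587.66 + 7540.79 + 520.62 = 15563.56
Import duty = 15563.56 × 21% = 3268.35
Buyer bears: inland to port 952.13 + export clearance 249.94 + origin terminal 587.66 + freight 7540.79 + insurance 520.62 + destination terminal 716.45 + brokerage 512.01 + duty 3268.35 = 14347.95
Landed cost = invoice 5712.42 + 14347.95 = 20060.37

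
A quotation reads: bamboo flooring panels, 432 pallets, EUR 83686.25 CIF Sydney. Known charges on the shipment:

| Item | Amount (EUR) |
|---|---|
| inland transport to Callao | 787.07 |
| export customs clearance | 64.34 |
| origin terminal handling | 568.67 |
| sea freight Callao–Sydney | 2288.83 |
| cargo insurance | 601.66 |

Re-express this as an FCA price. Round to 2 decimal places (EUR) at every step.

FCA price: EUR 80227.09

Not relevant to the conversion: export clearance, inland to port — on the seller under both CIF and FCA; already in the CIF price and stays in the FCA price.
From CIF to FCA, the seller no longer bears: origin terminal, freight, insurance.
FCA price = 83686.25 − 568.67 − 2288.83 − 601.66 = 80227.09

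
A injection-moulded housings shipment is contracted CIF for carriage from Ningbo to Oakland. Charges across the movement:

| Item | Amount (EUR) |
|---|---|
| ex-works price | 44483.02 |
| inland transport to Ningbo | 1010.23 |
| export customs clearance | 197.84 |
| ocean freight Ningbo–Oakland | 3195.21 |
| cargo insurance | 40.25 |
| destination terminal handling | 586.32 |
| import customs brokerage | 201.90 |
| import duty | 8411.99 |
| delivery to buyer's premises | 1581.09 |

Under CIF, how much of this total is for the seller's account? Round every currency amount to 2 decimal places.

CIF: the seller pays costs through ocean freight and marine insurance to the destination port.
Seller's account: goods 44483.02 + inland to port 1010.23 + export clearance 197.84 + freight 3195.21 + insurance 40.25 = 48926.55
Buyer's account: destination terminal 586.32 + brokerage 201.90 + duty 8411.99 + delivery 1581.09 = 10781.30

Seller's account: EUR 48926.55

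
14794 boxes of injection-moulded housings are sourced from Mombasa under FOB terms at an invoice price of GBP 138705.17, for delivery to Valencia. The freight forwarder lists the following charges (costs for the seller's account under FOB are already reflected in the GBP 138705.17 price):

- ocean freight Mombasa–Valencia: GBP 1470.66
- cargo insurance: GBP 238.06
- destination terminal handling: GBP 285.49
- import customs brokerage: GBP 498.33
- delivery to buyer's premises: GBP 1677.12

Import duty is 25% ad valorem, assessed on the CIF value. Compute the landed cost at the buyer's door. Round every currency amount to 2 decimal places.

FOB: the seller bears costs until goods are on board at the origin port; the buyer bears freight, insurance and all costs thereafter.
CIF value = FOB price + freight + insurance = 138705.17 + 1470.66 + 238.06 = 140413.89
Import duty = 140413.89 × 25% = 35103.47
Buyer bears: freight 1470.66 + insurance 238.06 + destination terminal 285.49 + brokerage 498.33 + delivery 1677.12 + duty 35103.47 = 39273.13
Landed cost = invoice 138705.17 + 39273.13 = 177978.30

Total landed cost: GBP 177978.30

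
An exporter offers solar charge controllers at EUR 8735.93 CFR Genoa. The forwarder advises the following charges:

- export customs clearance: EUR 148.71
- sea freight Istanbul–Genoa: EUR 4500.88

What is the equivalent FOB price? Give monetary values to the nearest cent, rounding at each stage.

FOB price: EUR 4235.05

Not relevant to the conversion: export clearance — on the seller under both CFR and FOB; already in the CFR price and stays in the FOB price.
From CFR to FOB, the seller no longer bears: freight.
FOB price = 8735.93 − 4500.88 = 4235.05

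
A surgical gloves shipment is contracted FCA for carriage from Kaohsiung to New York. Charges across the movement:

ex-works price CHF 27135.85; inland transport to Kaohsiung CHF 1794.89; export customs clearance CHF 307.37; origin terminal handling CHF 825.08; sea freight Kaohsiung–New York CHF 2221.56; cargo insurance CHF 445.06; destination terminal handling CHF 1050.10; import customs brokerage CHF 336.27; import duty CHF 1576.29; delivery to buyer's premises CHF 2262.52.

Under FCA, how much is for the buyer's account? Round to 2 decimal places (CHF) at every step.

FCA: the seller delivers export-cleared goods to the carrier; the buyer bears costs from that point.
Seller's account: goods 27135.85 + inland to port 1794.89 + export clearance 307.37 = 29238.11
Buyer's account: origin terminal 825.08 + freight 2221.56 + insurance 445.06 + destination terminal 1050.10 + brokerage 336.27 + duty 1576.29 + delivery 2262.52 = 8716.88

Buyer's account: CHF 8716.88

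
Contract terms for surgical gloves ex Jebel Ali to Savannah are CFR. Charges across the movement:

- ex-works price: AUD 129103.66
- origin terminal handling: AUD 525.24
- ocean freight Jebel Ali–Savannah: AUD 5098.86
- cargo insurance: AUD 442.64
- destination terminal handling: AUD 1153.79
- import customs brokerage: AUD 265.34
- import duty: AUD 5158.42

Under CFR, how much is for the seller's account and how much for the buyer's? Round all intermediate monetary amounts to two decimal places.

Seller: AUD 134727.76; buyer: AUD 7020.19

CFR: the seller pays costs through ocean freight to the destination port, but not insurance.
Seller's account: goods 129103.66 + origin terminal 525.24 + freight 5098.86 = 134727.76
Buyer's account: insurance 442.64 + destination terminal 1153.79 + brokerage 265.34 + duty 5158.42 = 7020.19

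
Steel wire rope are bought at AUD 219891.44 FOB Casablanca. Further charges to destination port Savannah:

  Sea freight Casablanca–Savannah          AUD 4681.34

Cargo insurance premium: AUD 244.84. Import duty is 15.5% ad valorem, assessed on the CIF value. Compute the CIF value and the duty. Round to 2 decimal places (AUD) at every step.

CIF = FOB price + freight + insurance
CIF = 219891.44 + 4681.34 + 244.84 = 224817.62
Import duty = 224817.62 × 15.5% = 34846.73

CIF value: AUD 224817.62; import duty: AUD 34846.73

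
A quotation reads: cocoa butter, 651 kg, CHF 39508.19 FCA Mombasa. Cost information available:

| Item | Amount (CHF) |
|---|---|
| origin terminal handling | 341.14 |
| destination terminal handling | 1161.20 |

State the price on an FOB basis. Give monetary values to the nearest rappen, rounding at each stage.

FOB price: CHF 39849.33

Not relevant to the conversion: destination terminal — on the buyer under both terms; not part of either seller's price.
From FCA to FOB, the seller additionally bears: origin terminal.
FOB price = 39508.19 + 341.14 = 39849.33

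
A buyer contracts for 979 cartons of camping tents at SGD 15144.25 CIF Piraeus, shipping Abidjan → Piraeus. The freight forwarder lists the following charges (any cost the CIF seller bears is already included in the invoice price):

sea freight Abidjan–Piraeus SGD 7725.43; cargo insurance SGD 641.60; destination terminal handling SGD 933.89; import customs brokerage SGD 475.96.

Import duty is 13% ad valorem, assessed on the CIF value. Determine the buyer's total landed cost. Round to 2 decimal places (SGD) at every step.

Total landed cost: SGD 18522.85

CIF: the seller pays costs through ocean freight and marine insurance to the destination port.
Already in the invoice (seller's account under CIF): freight, insurance — exclude.
The CIF price already equals the CIF value: 15144.25
Import duty = 15144.25 × 13% = 1968.75
Buyer bears: destination terminal 933.89 + brokerage 475.96 + duty 1968.75 = 3378.60
Landed cost = invoice 15144.25 + 3378.60 = 18522.85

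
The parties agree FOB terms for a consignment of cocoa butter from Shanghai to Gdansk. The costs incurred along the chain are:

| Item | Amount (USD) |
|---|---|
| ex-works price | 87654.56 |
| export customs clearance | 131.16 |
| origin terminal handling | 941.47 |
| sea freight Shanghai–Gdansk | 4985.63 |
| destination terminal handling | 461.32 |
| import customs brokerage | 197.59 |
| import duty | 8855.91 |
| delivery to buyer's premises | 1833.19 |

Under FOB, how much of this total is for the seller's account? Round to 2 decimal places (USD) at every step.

Seller's account: USD 88727.19

FOB: the seller bears costs until goods are on board at the origin port; the buyer bears freight, insurance and all costs thereafter.
Seller's account: goods 87654.56 + export clearance 131.16 + origin terminal 941.47 = 88727.19
Buyer's account: freight 4985.63 + destination terminal 461.32 + brokerage 197.59 + duty 8855.91 + delivery 1833.19 = 16333.64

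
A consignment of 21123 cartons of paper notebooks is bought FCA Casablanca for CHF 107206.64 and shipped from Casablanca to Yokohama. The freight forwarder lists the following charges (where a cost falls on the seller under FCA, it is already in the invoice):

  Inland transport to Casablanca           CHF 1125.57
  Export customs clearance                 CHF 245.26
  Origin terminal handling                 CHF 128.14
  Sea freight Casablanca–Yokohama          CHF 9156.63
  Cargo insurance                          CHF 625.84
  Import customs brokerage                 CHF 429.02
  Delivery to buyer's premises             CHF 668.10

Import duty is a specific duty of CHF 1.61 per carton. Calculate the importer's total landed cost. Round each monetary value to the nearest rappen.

Total landed cost: CHF 152222.40

FCA: the seller delivers export-cleared goods to the carrier; the buyer bears costs from that point.
Already in the invoice (seller's account under FCA): inland to port, export clearance — exclude.
CIF value = FCA price + origin terminal + freight + insurance = 107206.64 + 128.14 + 9156.63 + 625.84 = 117117.25
Import duty = 21123 × 1.61 = 34008.03
Buyer bears: origin terminal 128.14 + freight 9156.63 + insurance 625.84 + brokerage 429.02 + delivery 668.10 + duty 34008.03 = 45015.76
Landed cost = invoice 107206.64 + 45015.76 = 152222.40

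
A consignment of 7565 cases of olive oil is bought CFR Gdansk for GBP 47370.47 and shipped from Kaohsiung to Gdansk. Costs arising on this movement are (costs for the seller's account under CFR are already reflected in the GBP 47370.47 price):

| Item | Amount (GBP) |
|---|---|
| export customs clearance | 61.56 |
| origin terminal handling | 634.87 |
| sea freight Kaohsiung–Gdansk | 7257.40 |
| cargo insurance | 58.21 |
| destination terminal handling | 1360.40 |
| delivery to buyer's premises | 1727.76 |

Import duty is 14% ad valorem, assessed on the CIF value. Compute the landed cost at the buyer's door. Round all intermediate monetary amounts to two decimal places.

Total landed cost: GBP 57156.86

CFR: the seller pays costs through ocean freight to the destination port, but not insurance.
Already in the invoice (seller's account under CFR): export clearance, origin terminal, freight — exclude.
CIF value = CFR price + insurance = 47370.47 + 58.21 = 47428.68
Import duty = 47428.68 × 14% = 6640.02
Buyer bears: insurance 58.21 + destination terminal 1360.40 + delivery 1727.76 + duty 6640.02 = 9786.39
Landed cost = invoice 47370.47 + 9786.39 = 57156.86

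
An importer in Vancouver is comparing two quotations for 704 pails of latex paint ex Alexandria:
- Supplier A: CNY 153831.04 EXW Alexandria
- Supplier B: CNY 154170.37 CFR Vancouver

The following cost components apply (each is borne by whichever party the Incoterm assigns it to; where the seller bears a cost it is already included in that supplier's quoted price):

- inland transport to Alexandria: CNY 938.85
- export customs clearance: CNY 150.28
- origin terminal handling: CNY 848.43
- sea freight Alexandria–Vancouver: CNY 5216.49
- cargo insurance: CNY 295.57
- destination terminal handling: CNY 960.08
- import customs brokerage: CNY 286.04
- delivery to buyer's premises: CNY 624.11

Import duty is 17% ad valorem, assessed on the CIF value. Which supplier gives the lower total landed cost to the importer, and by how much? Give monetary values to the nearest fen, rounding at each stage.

Supplier B is cheaper by CNY 7973.22

Supplier A (EXW):
CIF value = EXW price + inland to port + export clearance + origin terminal + freight + insurance = 153831.04 + 938.85 + 150.28 + 848.43 + 5216.49 + 295.57 = 161280.66
Import duty = 161280.66 × 17% = 27417.71
Buyer bears (A): 938.85 + 150.28 + 848.43 + 5216.49 + 295.57 + 960.08 + 286.04 + 624.11 = 9319.85
Landed cost (A) = invoice 153831.04 + 9319.85 + duty 27417.71 = 190568.60
Supplier B (CFR):
CIF value = CFR price + insurance = 154170.37 + 295.57 = 154465.94
Import duty = 154465.94 × 17% = 26259.21
Buyer bears (B): 295.57 + 960.08 + 286.04 + 624.11 = 2165.80
Landed cost (B) = invoice 154170.37 + 2165.80 + duty 26259.21 = 182595.38
Difference = |190568.60 − 182595.38| = 7973.22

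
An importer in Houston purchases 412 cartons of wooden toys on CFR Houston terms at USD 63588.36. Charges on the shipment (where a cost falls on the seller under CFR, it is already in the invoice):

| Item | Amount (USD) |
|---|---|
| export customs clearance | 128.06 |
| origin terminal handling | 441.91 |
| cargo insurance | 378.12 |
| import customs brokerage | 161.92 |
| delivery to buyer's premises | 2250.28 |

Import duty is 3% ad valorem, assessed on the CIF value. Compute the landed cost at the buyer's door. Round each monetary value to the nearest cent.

CFR: the seller pays costs through ocean freight to the destination port, but not insurance.
Already in the invoice (seller's account under CFR): export clearance, origin terminal — exclude.
CIF value = CFR price + insurance = 63588.36 + 378.12 = 63966.48
Import duty = 63966.48 × 3% = 1918.99
Buyer bears: insurance 378.12 + brokerage 161.92 + delivery 2250.28 + duty 1918.99 = 4709.31
Landed cost = invoice 63588.36 + 4709.31 = 68297.67

Total landed cost: USD 68297.67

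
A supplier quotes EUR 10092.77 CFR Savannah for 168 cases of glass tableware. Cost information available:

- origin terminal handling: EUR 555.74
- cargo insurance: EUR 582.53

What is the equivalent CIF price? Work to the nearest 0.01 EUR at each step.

Not relevant to the conversion: origin terminal — on the seller under both CFR and CIF; already in the CFR price and stays in the CIF price.
From CFR to CIF, the seller additionally bears: insurance.
CIF price = 10092.77 + 582.53 = 10675.30

CIF price: EUR 10675.30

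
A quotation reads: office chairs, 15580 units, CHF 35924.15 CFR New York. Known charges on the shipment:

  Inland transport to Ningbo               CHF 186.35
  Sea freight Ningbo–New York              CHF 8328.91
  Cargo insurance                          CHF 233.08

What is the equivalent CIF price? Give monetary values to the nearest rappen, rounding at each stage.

Not relevant to the conversion: inland to port, freight — on the seller under both CFR and CIF; already in the CFR price and stays in the CIF price.
From CFR to CIF, the seller additionally bears: insurance.
CIF price = 35924.15 + 233.08 = 36157.23

CIF price: CHF 36157.23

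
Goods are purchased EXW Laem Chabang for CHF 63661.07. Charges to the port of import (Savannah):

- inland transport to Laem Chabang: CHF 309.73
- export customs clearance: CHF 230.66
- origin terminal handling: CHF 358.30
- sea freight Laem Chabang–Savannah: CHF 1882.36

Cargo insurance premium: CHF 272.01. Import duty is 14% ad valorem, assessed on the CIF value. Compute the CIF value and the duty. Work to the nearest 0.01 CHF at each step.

CIF = EXW price + pre-shipment costs + freight + insurance
CIF = 63661.07 + 309.73 + 230.66 + 358.30 + 1882.36 + 272.01 = 66714.13
Import duty = 66714.13 × 14% = 9339.98

CIF value: CHF 66714.13; import duty: CHF 9339.98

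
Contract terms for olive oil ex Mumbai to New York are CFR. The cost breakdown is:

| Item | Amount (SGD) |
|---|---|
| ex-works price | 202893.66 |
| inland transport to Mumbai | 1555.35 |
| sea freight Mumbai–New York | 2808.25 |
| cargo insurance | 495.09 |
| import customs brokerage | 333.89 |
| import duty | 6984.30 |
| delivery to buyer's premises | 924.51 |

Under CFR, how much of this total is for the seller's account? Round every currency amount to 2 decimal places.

CFR: the seller pays costs through ocean freight to the destination port, but not insurance.
Seller's account: goods 202893.66 + inland to port 1555.35 + freight 2808.25 = 207257.26
Buyer's account: insurance 495.09 + brokerage 333.89 + duty 6984.30 + delivery 924.51 = 8737.79

Seller's account: SGD 207257.26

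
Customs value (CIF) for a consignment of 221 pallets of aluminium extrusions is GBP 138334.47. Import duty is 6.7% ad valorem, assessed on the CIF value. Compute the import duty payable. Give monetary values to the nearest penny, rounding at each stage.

Import duty: GBP 9268.41

Import duty = 138334.47 × 6.7% = 9268.41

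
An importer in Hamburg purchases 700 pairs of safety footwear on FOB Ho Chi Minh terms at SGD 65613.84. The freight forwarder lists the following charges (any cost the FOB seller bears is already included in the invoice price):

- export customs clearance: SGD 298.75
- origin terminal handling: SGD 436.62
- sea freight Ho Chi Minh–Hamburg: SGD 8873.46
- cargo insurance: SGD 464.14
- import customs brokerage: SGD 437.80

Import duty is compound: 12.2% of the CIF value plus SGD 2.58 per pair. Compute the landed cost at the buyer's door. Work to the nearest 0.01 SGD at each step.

FOB: the seller bears costs until goods are on board at the origin port; the buyer bears freight, insurance and all costs thereafter.
Already in the invoice (seller's account under FOB): export clearance, origin terminal — exclude.
CIF value = FOB price + freight + insurance = 65613.84 + 8873.46 + 464.14 = 74951.44
Ad valorem component: 74951.44 × 12.2% = 9144.08
Specific component: 700 × 2.58 = 1806.00
Import duty = 9144.08 + 1806.00 = 10950.08
Buyer bears: freight 8873.46 + insurance 464.14 + brokerage 437.80 + duty 10950.08 = 20725.48
Landed cost = invoice 65613.84 + 20725.48 = 86339.32

Total landed cost: SGD 86339.32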